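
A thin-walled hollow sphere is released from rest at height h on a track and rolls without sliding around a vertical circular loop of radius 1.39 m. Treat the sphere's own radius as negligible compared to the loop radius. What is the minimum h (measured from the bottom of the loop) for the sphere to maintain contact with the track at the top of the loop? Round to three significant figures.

Here I = (2/3)MR², so the shape factor k = I/(MR²) = 2/3.
At the top, contact is just lost when gravity alone supplies the centripetal force: Mg = Mv_top²/r, i.e. v_top² = gr.
With ω = v/R, the kinetic energy at speed v is ½(1+k)Mv² = (5/6)Mv².
Energy conservation from release (height h) to the top (height 2r): Mgh = Mg(2r) + (5/6)M·gr.
Thus h_min = 2r + (1+k)r/2 = r(2 + 1.667/2) = 1.39 × 2.833 ≈ 3.94 m.

h_min ≈ 3.94 m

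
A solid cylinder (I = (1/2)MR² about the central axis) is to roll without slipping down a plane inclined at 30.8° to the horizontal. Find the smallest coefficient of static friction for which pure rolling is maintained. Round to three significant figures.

μ_min ≈ 0.199

For this body I = (1/2)MR², i.e. k = I/(MR²) = 0.5.
Along the incline Mg sinθ − f = Ma, and torque about the center fR = Iα = kMR²(a/R) gives f = kMa.
These give a = g sinθ/(1+k) and the required friction f = kMg sinθ/(1+k).
The normal force is N = Mg cosθ, so μ_min = f/N = k tanθ/(1+k).
μ_min = 0.5 × tan30.8° / 1.5 ≈ 0.199.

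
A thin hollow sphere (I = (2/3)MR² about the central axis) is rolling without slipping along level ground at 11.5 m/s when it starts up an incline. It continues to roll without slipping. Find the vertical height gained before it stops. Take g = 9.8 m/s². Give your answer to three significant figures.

The moment of inertia is (2/3)MR², giving k ≡ I/(MR²) = 2/3.
Rolling without slipping gives ω = v/R, so the total kinetic energy is ½Mv² + ½Iω² = ½(1+k)Mv² = (5/6)Mv².
All of this converts to potential energy at the highest point: (5/6)Mv₀² = Mgh.
Thus h = (1+k)v₀²/(2g) = 1.667 × 11.5² / (2 × 9.8) ≈ 11.2 m.

h ≈ 11.2 m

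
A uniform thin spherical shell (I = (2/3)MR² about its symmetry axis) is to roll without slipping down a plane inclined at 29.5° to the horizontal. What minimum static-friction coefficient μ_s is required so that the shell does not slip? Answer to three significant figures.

μ_min ≈ 0.226

With I = (2/3)MR², the ratio k = I/(MR²) is 2/3.
Along the incline Mg sinθ − f = Ma, and torque about the center fR = Iα = kMR²(a/R) gives f = kMa.
These give a = g sinθ/(1+k) and the required friction f = kMg sinθ/(1+k).
With N = Mg cosθ, the no-slip condition f ≤ μN gives μ_min = f/N = k tanθ/(1+k).
μ_min = (2/3) × tan29.5° / 1.667 ≈ 0.226.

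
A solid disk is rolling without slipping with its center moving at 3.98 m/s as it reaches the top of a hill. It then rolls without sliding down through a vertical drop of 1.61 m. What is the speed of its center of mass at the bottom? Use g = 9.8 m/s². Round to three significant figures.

For this body I = (1/2)MR², i.e. k = I/(MR²) = 0.5.
Since it rolls without slipping, ω = v/R and KE = ½Mv² + ½Iω² = ½(1+k)Mv² = (3/4)Mv².
Energy conservation: (3/4)Mv₀² + Mgh = (3/4)Mv², so v² = v₀² + 2gh/(1+k).
v = √(3.98² + 2×9.8×1.61/1.5) = √36.88 ≈ 6.07 m/s.

v ≈ 6.07 m/s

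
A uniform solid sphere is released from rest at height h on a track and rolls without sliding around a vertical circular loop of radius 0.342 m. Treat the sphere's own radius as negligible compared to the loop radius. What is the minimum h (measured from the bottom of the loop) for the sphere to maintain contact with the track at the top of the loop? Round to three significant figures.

With I = (2/5)MR², the ratio k = I/(MR²) is 0.4.
At the top, contact is just lost when gravity alone supplies the centripetal force: Mg = Mv_top²/r, i.e. v_top² = gr.
With ω = v/R, the kinetic energy at speed v is ½(1+k)Mv² = (7/10)Mv².
Energy conservation from release (height h) to the top (height 2r): Mgh = Mg(2r) + (7/10)M·gr.
Thus h_min = 2r + (1+k)r/2 = r(2 + 1.4/2) = 0.342 × 2.7 ≈ 0.923 m.

h_min ≈ 0.923 m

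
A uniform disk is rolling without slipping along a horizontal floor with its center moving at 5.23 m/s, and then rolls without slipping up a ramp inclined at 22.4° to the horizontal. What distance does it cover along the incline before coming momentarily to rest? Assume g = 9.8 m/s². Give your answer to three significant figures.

Here I = (1/2)MR², so the shape factor k = I/(MR²) = 0.5.
Pure rolling means v = ωR; then KE = ½Mv² + ½I(v/R)² = ½(1+k)Mv² = (3/4)Mv².
Setting this equal to Mgh gives the vertical rise h = (1+k)v₀²/(2g) = 1.5×5.23²/(2×9.8) = 2.093 m.
The distance along the slope is d = h/sinθ = 2.093/sin22.4° ≈ 5.49 m.

d ≈ 5.49 m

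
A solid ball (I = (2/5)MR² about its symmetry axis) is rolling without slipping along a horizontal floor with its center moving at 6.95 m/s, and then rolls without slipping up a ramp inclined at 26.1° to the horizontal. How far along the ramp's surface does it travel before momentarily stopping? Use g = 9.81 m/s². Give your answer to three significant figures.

The moment of inertia is (2/5)MR², giving k ≡ I/(MR²) = 0.4.
Rolling without slipping gives ω = v/R, so the total kinetic energy is ½Mv² + ½Iω² = ½(1+k)Mv² = (7/10)Mv².
Setting this equal to Mgh gives the vertical rise h = (1+k)v₀²/(2g) = 1.4×6.95²/(2×9.81) = 3.447 m.
Along the incline, d = h/sinθ = 3.447/sin26.1° ≈ 7.83 m.

d ≈ 7.83 m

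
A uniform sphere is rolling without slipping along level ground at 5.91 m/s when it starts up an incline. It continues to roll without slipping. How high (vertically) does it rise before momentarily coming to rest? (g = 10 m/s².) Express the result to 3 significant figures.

For this body I = (2/5)MR², i.e. k = I/(MR²) = 0.4.
Since it rolls without slipping, ω = v/R and KE = ½Mv² + ½Iω² = ½(1+k)Mv² = (7/10)Mv².
At the top the kinetic energy is zero, so (7/10)Mv₀² = Mgh.
Thus h = (1+k)v₀²/(2g) = 1.4 × 5.91² / (2 × 10) ≈ 2.44 m.

h ≈ 2.44 m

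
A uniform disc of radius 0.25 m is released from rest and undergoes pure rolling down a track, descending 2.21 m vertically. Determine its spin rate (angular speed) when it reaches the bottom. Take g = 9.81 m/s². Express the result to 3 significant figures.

For this body I = (1/2)MR², i.e. k = I/(MR²) = 0.5.
Pure rolling means v = ωR; then KE = ½Mv² + ½I(v/R)² = ½(1+k)Mv² = (3/4)Mv².
Energy conservation Mgh = ½(1+k)Mv² gives v = √(2gh/(1+k)) = √(2 × 9.81 × 2.21 / 1.5) = 5.377 m/s.
Then ω = v/R = 5.377 / 0.25 ≈ 21.5 rad/s.

ω ≈ 21.5 rad/s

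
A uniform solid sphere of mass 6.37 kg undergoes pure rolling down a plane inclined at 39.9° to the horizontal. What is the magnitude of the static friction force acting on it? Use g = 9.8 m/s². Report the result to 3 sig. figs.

Here I = (2/5)MR², so the shape factor k = I/(MR²) = 0.4.
Translational: Mg sinθ − f = Ma. Rotational about the CM: fR = Iα = kMRa, so f = kMa.
Combining, a = g sinθ/(1+k) and f = kMa = kMg sinθ/(1+k).
f = 0.4 × 6.37 × 9.8 × sin39.9° / 1.4 ≈ 11.4 N.

f ≈ 11.4 N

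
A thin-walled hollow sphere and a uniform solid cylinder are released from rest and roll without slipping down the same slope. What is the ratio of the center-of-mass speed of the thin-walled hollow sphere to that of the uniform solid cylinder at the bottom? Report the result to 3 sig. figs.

Each satisfies Mgh = ½(1+k)Mv² with k = I/(MR²), so v ∝ 1/√(1+k).
For the thin-walled hollow sphere k = 2/3; for the uniform solid cylinder k = 0.5.
v₁/v₂ = √((1+k₂)/(1+k₁)) = √(1.5/1.667) ≈ 0.949.

v_ratio ≈ 0.949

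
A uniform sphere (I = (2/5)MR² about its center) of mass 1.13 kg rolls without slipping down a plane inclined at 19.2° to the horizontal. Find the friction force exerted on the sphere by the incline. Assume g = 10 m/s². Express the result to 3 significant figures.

The moment of inertia is (2/5)MR², giving k ≡ I/(MR²) = 0.4.
Newton's second law down the slope: Mg sinθ − f = Ma. The torque equation fR = Iα (with α = a/R) gives f = kMa.
Combining, a = g sinθ/(1+k) and f = kMa = kMg sinθ/(1+k).
f = 0.4 × 1.13 × 10 × sin19.2° / 1.4 ≈ 1.06 N.

f ≈ 1.06 N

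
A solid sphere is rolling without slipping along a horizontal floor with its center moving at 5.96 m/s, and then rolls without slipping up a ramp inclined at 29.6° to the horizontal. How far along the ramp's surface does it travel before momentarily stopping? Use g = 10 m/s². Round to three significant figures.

Here I = (2/5)MR², so the shape factor k = I/(MR²) = 0.4.
The rolling condition ω = v/R makes the rotational term ½I(v/R)² = ½kMv², so KE_total = ½(1+k)Mv² = (7/10)Mv².
Setting this equal to Mgh gives the vertical rise h = (1+k)v₀²/(2g) = 1.4×5.96²/(2×10) = 2.487 m.
Along the incline, d = h/sinθ = 2.487/sin29.6° ≈ 5.03 m.

d ≈ 5.03 m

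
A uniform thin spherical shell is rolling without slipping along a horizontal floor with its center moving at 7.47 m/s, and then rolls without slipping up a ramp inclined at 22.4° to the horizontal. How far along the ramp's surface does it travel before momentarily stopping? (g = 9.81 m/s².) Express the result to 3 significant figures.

The moment of inertia is (2/3)MR², giving k ≡ I/(MR²) = 2/3.
Since it rolls without slipping, ω = v/R and KE = ½Mv² + ½Iω² = ½(1+k)Mv² = (5/6)Mv².
Setting this equal to Mgh gives the vertical rise h = (1+k)v₀²/(2g) = 1.667×7.47²/(2×9.81) = 4.74 m.
Along the incline, d = h/sinθ = 4.74/sin22.4° ≈ 12.4 m.

d ≈ 12.4 m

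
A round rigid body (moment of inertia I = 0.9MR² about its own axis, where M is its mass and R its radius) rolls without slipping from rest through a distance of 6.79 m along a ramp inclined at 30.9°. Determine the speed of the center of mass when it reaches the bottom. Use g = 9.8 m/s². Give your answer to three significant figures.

v ≈ 6.00 m/s

Here I = 0.9MR², so the shape factor k = I/(MR²) = 0.9.
Rolling without slipping gives ω = v/R, so the total kinetic energy is ½Mv² + ½Iω² = ½(1+k)Mv² = (19/20)Mv².
The vertical drop is h = L sinθ = 6.79 × sin30.9° = 3.487 m.
Energy conservation: Mgh = (19/20)Mv², so v = √(2gh/(1+k)) = √(2 × 9.8 × 3.487 / 1.9) ≈ 6.00 m/s.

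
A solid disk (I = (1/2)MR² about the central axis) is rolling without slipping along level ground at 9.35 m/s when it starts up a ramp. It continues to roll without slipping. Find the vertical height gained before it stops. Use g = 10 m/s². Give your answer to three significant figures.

With I = (1/2)MR², the ratio k = I/(MR²) is 0.5.
Since it rolls without slipping, ω = v/R and KE = ½Mv² + ½Iω² = ½(1+k)Mv² = (3/4)Mv².
All of this converts to potential energy at the highest point: (3/4)Mv₀² = Mgh.
Thus h = (1+k)v₀²/(2g) = 1.5 × 9.35² / (2 × 10) ≈ 6.56 m.

h ≈ 6.56 m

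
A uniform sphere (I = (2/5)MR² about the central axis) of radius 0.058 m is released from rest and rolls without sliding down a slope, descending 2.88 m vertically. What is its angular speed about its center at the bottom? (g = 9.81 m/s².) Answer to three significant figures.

ω ≈ 110 rad/s

Here I = (2/5)MR², so the shape factor k = I/(MR²) = 0.4.
Since it rolls without slipping, ω = v/R and KE = ½Mv² + ½Iω² = ½(1+k)Mv² = (7/10)Mv².
Energy conservation Mgh = ½(1+k)Mv² gives v = √(2gh/(1+k)) = √(2 × 9.81 × 2.88 / 1.4) = 6.353 m/s.
The angular speed follows from ω = v/R = 6.353/0.058 ≈ 110 rad/s.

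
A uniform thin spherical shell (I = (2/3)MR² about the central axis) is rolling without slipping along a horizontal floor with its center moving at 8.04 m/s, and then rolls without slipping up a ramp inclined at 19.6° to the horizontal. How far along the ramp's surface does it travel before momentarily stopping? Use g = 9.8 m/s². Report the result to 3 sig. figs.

For this body I = (2/3)MR², i.e. k = I/(MR²) = 2/3.
Pure rolling means v = ωR; then KE = ½Mv² + ½I(v/R)² = ½(1+k)Mv² = (5/6)Mv².
Setting this equal to Mgh gives the vertical rise h = (1+k)v₀²/(2g) = 1.667×8.04²/(2×9.8) = 5.497 m.
The distance along the slope is d = h/sinθ = 5.497/sin19.6° ≈ 16.4 m.

d ≈ 16.4 m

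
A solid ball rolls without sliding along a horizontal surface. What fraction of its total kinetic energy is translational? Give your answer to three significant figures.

Here I = (2/5)MR², so the shape factor k = I/(MR²) = 0.4.
With ω = v/R, KE_trans = ½Mv² and KE_rot = ½Iω² = ½kMv², so KE_total = ½(1+k)Mv².
The translational fraction is therefore 1/(1+k) = 1/1.4 ≈ 0.714.

fraction ≈ 0.714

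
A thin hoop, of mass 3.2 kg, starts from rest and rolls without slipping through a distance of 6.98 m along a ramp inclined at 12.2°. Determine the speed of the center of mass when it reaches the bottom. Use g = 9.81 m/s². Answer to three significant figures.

v ≈ 3.80 m/s

For this body I = MR², i.e. k = I/(MR²) = 1.
Since it rolls without slipping, ω = v/R and KE = ½Mv² + ½Iω² = ½(1+k)Mv² = Mv².
The vertical drop is h = L sinθ = 6.98 × sin12.2° = 1.475 m.
Energy conservation: Mgh = Mv², so v = √(2gh/(1+k)) = √(2 × 9.81 × 1.475 / 2) ≈ 3.80 m/s.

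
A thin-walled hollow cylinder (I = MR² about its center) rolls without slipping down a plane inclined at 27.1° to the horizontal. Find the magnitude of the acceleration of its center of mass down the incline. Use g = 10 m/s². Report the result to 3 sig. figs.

For this body I = MR², i.e. k = I/(MR²) = 1.
Newton's second law down the slope: Mg sinθ − f = Ma. The torque equation fR = Iα (with α = a/R) gives f = kMa.
Eliminating f: Mg sinθ = (1+k)Ma, so a = g sinθ/(1+k) = 10 × sin27.1° / 2 ≈ 2.28 m/s².

a ≈ 2.28 m/s²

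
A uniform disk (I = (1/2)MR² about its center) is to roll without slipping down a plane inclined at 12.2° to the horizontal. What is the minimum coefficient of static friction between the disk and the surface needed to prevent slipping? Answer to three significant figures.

Here I = (1/2)MR², so the shape factor k = I/(MR²) = 0.5.
Translational: Mg sinθ − f = Ma. Rotational about the CM: fR = Iα = kMRa, so f = kMa.
These give a = g sinθ/(1+k) and the required friction f = kMg sinθ/(1+k).
The normal force is N = Mg cosθ, so μ_min = f/N = k tanθ/(1+k).
μ_min = 0.5 × tan12.2° / 1.5 ≈ 0.0721.

μ_min ≈ 0.0721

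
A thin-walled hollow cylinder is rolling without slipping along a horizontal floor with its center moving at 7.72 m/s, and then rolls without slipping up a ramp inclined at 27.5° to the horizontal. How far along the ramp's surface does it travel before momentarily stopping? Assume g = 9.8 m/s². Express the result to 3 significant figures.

d ≈ 13.2 m

For this body I = MR², i.e. k = I/(MR²) = 1.
The rolling condition ω = v/R makes the rotational term ½I(v/R)² = ½kMv², so KE_total = ½(1+k)Mv² = Mv².
Setting this equal to Mgh gives the vertical rise h = (1+k)v₀²/(2g) = 2×7.72²/(2×9.8) = 6.081 m.
Along the incline, d = h/sinθ = 6.081/sin27.5° ≈ 13.2 m.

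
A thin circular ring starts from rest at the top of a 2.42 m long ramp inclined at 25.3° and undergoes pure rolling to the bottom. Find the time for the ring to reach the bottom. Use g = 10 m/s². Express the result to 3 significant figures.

With I = MR², the ratio k = I/(MR²) is 1.
Along the incline Mg sinθ − f = Ma, and torque about the center fR = Iα = kMR²(a/R) gives f = kMa.
Hence a = g sinθ/(1+k) = 10×sin25.3°/2 = 2.137 m/s².
Starting from rest, L = ½at², so t = √(2L/a) = √(2×2.42/2.137) ≈ 1.51 s.

t ≈ 1.51 s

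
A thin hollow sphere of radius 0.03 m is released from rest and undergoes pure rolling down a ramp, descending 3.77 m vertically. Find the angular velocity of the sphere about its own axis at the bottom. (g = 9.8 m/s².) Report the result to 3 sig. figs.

ω ≈ 222 rad/s

Here I = (2/3)MR², so the shape factor k = I/(MR²) = 2/3.
Rolling without slipping gives ω = v/R, so the total kinetic energy is ½Mv² + ½Iω² = ½(1+k)Mv² = (5/6)Mv².
Energy conservation Mgh = ½(1+k)Mv² gives v = √(2gh/(1+k)) = √(2 × 9.8 × 3.77 / 1.667) = 6.658 m/s.
The angular speed follows from ω = v/R = 6.658/0.03 ≈ 222 rad/s.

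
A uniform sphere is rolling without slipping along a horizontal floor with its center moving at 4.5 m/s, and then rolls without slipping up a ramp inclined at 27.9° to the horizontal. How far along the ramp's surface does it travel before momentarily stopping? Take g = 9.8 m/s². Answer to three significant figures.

For this body I = (2/5)MR², i.e. k = I/(MR²) = 0.4.
Since it rolls without slipping, ω = v/R and KE = ½Mv² + ½Iω² = ½(1+k)Mv² = (7/10)Mv².
Setting this equal to Mgh gives the vertical rise h = (1+k)v₀²/(2g) = 1.4×4.5²/(2×9.8) = 1.446 m.
Along the incline, d = h/sinθ = 1.446/sin27.9° ≈ 3.09 m.

d ≈ 3.09 m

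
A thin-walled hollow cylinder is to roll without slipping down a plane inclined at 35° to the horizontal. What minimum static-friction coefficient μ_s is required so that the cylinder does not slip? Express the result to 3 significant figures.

For this body I = MR², i.e. k = I/(MR²) = 1.
Along the incline Mg sinθ − f = Ma, and torque about the center fR = Iα = kMR²(a/R) gives f = kMa.
These give a = g sinθ/(1+k) and the required friction f = kMg sinθ/(1+k).
With N = Mg cosθ, the no-slip condition f ≤ μN gives μ_min = f/N = k tanθ/(1+k).
μ_min = 1 × tan35° / 2 ≈ 0.350.

μ_min ≈ 0.350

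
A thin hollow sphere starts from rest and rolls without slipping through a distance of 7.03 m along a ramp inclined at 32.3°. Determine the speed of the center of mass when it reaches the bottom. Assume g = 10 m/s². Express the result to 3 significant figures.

With I = (2/3)MR², the ratio k = I/(MR²) is 2/3.
Pure rolling means v = ωR; then KE = ½Mv² + ½I(v/R)² = ½(1+k)Mv² = (5/6)Mv².
The vertical drop is h = L sinθ = 7.03 × sin32.3° = 3.756 m.
Setting Mgh = (5/6)Mv² gives v = √(2gh/(1+k)) = √(2·10·3.756/1.667) ≈ 6.71 m/s.

v ≈ 6.71 m/s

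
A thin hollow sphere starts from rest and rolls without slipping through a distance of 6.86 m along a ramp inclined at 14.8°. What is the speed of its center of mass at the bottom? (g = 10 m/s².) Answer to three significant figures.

v ≈ 4.59 m/s

With I = (2/3)MR², the ratio k = I/(MR²) is 2/3.
Rolling without slipping gives ω = v/R, so the total kinetic energy is ½Mv² + ½Iω² = ½(1+k)Mv² = (5/6)Mv².
The vertical drop is h = L sinθ = 6.86 × sin14.8° = 1.752 m.
Energy conservation: Mgh = (5/6)Mv², so v = √(2gh/(1+k)) = √(2 × 10 × 1.752 / 1.667) ≈ 4.59 m/s.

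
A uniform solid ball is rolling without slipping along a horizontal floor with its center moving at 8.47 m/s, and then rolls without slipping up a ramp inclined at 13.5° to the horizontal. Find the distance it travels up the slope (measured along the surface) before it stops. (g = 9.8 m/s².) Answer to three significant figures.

d ≈ 22.0 m

For this body I = (2/5)MR², i.e. k = I/(MR²) = 0.4.
Pure rolling means v = ωR; then KE = ½Mv² + ½I(v/R)² = ½(1+k)Mv² = (7/10)Mv².
Setting this equal to Mgh gives the vertical rise h = (1+k)v₀²/(2g) = 1.4×8.47²/(2×9.8) = 5.124 m.
The distance along the slope is d = h/sinθ = 5.124/sin13.5° ≈ 22.0 m.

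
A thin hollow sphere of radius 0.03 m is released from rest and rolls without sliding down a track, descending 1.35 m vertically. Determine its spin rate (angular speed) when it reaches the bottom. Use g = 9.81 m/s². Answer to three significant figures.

The moment of inertia is (2/3)MR², giving k ≡ I/(MR²) = 2/3.
Pure rolling means v = ωR; then KE = ½Mv² + ½I(v/R)² = ½(1+k)Mv² = (5/6)Mv².
Energy conservation Mgh = ½(1+k)Mv² gives v = √(2gh/(1+k)) = √(2 × 9.81 × 1.35 / 1.667) = 3.987 m/s.
Then ω = v/R = 3.987 / 0.03 ≈ 133 rad/s.

ω ≈ 133 rad/s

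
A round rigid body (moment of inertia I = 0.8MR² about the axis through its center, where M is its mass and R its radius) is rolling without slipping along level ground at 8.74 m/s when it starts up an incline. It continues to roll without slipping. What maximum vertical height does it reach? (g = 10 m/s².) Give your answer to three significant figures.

h ≈ 6.87 m

For this body I = 0.8MR², i.e. k = I/(MR²) = 0.8.
Rolling without slipping gives ω = v/R, so the total kinetic energy is ½Mv² + ½Iω² = ½(1+k)Mv² = (9/10)Mv².
All of this converts to potential energy at the highest point: (9/10)Mv₀² = Mgh.
Thus h = (1+k)v₀²/(2g) = 1.8 × 8.74² / (2 × 10) ≈ 6.87 m.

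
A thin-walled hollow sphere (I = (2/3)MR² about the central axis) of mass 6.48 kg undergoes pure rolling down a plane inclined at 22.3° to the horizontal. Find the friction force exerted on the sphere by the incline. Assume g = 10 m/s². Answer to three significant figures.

f ≈ 9.84 N

Here I = (2/3)MR², so the shape factor k = I/(MR²) = 2/3.
Translational: Mg sinθ − f = Ma. Rotational about the CM: fR = Iα = kMRa, so f = kMa.
Combining, a = g sinθ/(1+k) and f = kMa = kMg sinθ/(1+k).
f = (2/3) × 6.48 × 10 × sin22.3° / 1.667 ≈ 9.84 N.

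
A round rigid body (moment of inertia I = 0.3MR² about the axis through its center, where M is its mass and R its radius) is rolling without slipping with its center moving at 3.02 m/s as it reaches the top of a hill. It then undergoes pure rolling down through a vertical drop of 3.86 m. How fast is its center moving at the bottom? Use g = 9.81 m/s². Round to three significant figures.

Here I = 0.3MR², so the shape factor k = I/(MR²) = 0.3.
Rolling without slipping gives ω = v/R, so the total kinetic energy is ½Mv² + ½Iω² = ½(1+k)Mv² = (13/20)Mv².
Conserving energy between top and bottom: (13/20)Mv² = (13/20)Mv₀² + Mgh, hence v² = v₀² + 2gh/(1+k).
v = √(3.02² + 2×9.81×3.86/1.3) = √67.38 ≈ 8.21 m/s.

v ≈ 8.21 m/s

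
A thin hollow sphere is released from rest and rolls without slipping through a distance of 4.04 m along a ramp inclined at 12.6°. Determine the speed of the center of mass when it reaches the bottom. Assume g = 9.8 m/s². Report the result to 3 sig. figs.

For this body I = (2/3)MR², i.e. k = I/(MR²) = 2/3.
Rolling without slipping gives ω = v/R, so the total kinetic energy is ½Mv² + ½Iω² = ½(1+k)Mv² = (5/6)Mv².
The vertical drop is h = L sinθ = 4.04 × sin12.6° = 0.8813 m.
Setting Mgh = (5/6)Mv² gives v = √(2gh/(1+k)) = √(2·9.8·0.8813/1.667) ≈ 3.22 m/s.

v ≈ 3.22 m/s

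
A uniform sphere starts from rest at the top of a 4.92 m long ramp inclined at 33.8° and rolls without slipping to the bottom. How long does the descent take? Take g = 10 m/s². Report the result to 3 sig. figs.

t ≈ 1.57 s

For this body I = (2/5)MR², i.e. k = I/(MR²) = 0.4.
Translational: Mg sinθ − f = Ma. Rotational about the CM: fR = Iα = kMRa, so f = kMa.
Hence a = g sinθ/(1+k) = 10×sin33.8°/1.4 = 3.974 m/s².
With constant a from rest, t = √(2L/a) = √(2·4.92/3.974) ≈ 1.57 s.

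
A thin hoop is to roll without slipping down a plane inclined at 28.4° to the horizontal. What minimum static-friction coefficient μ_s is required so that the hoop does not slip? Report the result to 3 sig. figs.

μ_min ≈ 0.270

Here I = MR², so the shape factor k = I/(MR²) = 1.
Newton's second law down the slope: Mg sinθ − f = Ma. The torque equation fR = Iα (with α = a/R) gives f = kMa.
These give a = g sinθ/(1+k) and the required friction f = kMg sinθ/(1+k).
The normal force is N = Mg cosθ, so μ_min = f/N = k tanθ/(1+k).
μ_min = 1 × tan28.4° / 2 ≈ 0.270.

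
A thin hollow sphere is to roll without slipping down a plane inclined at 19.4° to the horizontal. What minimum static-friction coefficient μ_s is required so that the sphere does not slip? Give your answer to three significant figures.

With I = (2/3)MR², the ratio k = I/(MR²) is 2/3.
Newton's second law down the slope: Mg sinθ − f = Ma. The torque equation fR = Iα (with α = a/R) gives f = kMa.
These give a = g sinθ/(1+k) and the required friction f = kMg sinθ/(1+k).
The normal force is N = Mg cosθ, so μ_min = f/N = k tanθ/(1+k).
μ_min = (2/3) × tan19.4° / 1.667 ≈ 0.141.

μ_min ≈ 0.141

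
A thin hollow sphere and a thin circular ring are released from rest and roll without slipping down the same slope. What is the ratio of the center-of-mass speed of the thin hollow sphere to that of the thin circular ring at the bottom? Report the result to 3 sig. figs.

v_ratio ≈ 1.10

Each satisfies Mgh = ½(1+k)Mv² with k = I/(MR²), so v ∝ 1/√(1+k).
For the thin hollow sphere k = 2/3; for the thin circular ring k = 1.
v₁/v₂ = √((1+k₂)/(1+k₁)) = √(2/1.667) ≈ 1.10.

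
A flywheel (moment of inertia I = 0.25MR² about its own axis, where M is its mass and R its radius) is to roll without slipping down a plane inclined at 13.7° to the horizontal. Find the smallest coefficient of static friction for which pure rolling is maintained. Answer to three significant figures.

μ_min ≈ 0.0488

For this body I = 0.25MR², i.e. k = I/(MR²) = 0.25.
Translational: Mg sinθ − f = Ma. Rotational about the CM: fR = Iα = kMRa, so f = kMa.
These give a = g sinθ/(1+k) and the required friction f = kMg sinθ/(1+k).
With N = Mg cosθ, the no-slip condition f ≤ μN gives μ_min = f/N = k tanθ/(1+k).
μ_min = 0.25 × tan13.7° / 1.25 ≈ 0.0488.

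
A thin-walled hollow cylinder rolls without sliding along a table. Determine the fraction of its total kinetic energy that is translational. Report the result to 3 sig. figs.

The moment of inertia is MR², giving k ≡ I/(MR²) = 1.
With ω = v/R, KE_trans = ½Mv² and KE_rot = ½Iω² = ½kMv², so KE_total = ½(1+k)Mv².
The translational fraction is therefore 1/(1+k) = 1/2 ≈ 0.500.

fraction ≈ 0.500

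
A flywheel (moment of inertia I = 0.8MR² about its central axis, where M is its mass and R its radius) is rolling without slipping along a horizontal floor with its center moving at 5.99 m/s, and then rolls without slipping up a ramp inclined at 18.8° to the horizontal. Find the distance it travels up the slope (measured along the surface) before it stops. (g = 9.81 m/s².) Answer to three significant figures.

d ≈ 10.2 m

For this body I = 0.8MR², i.e. k = I/(MR²) = 0.8.
The rolling condition ω = v/R makes the rotational term ½I(v/R)² = ½kMv², so KE_total = ½(1+k)Mv² = (9/10)Mv².
Setting this equal to Mgh gives the vertical rise h = (1+k)v₀²/(2g) = 1.8×5.99²/(2×9.81) = 3.292 m.
The distance along the slope is d = h/sinθ = 3.292/sin18.8° ≈ 10.2 m.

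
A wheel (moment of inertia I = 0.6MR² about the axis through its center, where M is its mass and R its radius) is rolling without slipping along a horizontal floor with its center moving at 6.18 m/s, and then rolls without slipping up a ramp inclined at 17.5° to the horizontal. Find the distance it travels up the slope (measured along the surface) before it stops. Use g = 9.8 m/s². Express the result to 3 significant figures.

The moment of inertia is 0.6MR², giving k ≡ I/(MR²) = 0.6.
The rolling condition ω = v/R makes the rotational term ½I(v/R)² = ½kMv², so KE_total = ½(1+k)Mv² = (4/5)Mv².
Setting this equal to Mgh gives the vertical rise h = (1+k)v₀²/(2g) = 1.6×6.18²/(2×9.8) = 3.118 m.
The distance along the slope is d = h/sinθ = 3.118/sin17.5° ≈ 10.4 m.

d ≈ 10.4 m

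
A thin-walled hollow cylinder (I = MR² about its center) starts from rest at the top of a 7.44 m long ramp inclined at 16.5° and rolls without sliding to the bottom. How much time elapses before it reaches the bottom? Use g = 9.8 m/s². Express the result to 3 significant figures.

With I = MR², the ratio k = I/(MR²) is 1.
Translational: Mg sinθ − f = Ma. Rotational about the CM: fR = Iα = kMRa, so f = kMa.
Hence a = g sinθ/(1+k) = 9.8×sin16.5°/2 = 1.392 m/s².
Starting from rest, L = ½at², so t = √(2L/a) = √(2×7.44/1.392) ≈ 3.27 s.

t ≈ 3.27 s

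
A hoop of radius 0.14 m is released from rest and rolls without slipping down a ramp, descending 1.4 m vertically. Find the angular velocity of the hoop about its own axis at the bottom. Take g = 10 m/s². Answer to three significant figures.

With I = MR², the ratio k = I/(MR²) is 1.
Pure rolling means v = ωR; then KE = ½Mv² + ½I(v/R)² = ½(1+k)Mv² = Mv².
Energy conservation Mgh = ½(1+k)Mv² gives v = √(2gh/(1+k)) = √(2 × 10 × 1.4 / 2) = 3.742 m/s.
Then ω = v/R = 3.742 / 0.14 ≈ 26.7 rad/s.

ω ≈ 26.7 rad/s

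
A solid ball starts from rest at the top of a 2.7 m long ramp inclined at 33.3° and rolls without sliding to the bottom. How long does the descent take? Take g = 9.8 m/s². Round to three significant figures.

The moment of inertia is (2/5)MR², giving k ≡ I/(MR²) = 0.4.
Newton's second law down the slope: Mg sinθ − f = Ma. The torque equation fR = Iα (with α = a/R) gives f = kMa.
Hence a = g sinθ/(1+k) = 9.8×sin33.3°/1.4 = 3.843 m/s².
Starting from rest, L = ½at², so t = √(2L/a) = √(2×2.7/3.843) ≈ 1.19 s.

t ≈ 1.19 s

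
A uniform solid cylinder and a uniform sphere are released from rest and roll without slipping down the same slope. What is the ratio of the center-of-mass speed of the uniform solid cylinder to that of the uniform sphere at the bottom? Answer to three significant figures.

Each satisfies Mgh = ½(1+k)Mv² with k = I/(MR²), so v ∝ 1/√(1+k).
For the uniform solid cylinder k = 0.5; for the uniform sphere k = 0.4.
v₁/v₂ = √((1+k₂)/(1+k₁)) = √(1.4/1.5) ≈ 0.966.

v_ratio ≈ 0.966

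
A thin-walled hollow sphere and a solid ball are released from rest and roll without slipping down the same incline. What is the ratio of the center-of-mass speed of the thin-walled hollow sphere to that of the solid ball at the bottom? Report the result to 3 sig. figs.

Each satisfies Mgh = ½(1+k)Mv² with k = I/(MR²), so v ∝ 1/√(1+k).
For the thin-walled hollow sphere k = 2/3; for the solid ball k = 0.4.
v₁/v₂ = √((1+k₂)/(1+k₁)) = √(1.4/1.667) ≈ 0.917.

v_ratio ≈ 0.917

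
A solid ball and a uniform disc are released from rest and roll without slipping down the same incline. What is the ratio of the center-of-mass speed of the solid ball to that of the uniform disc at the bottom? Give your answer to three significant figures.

v_ratio ≈ 1.04

Each satisfies Mgh = ½(1+k)Mv² with k = I/(MR²), so v ∝ 1/√(1+k).
For the solid ball k = 0.4; for the uniform disc k = 0.5.
v₁/v₂ = √((1+k₂)/(1+k₁)) = √(1.5/1.4) ≈ 1.04.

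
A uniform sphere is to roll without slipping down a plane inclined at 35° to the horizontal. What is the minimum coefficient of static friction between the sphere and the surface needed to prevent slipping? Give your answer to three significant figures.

For this body I = (2/5)MR², i.e. k = I/(MR²) = 0.4.
Newton's second law down the slope: Mg sinθ − f = Ma. The torque equation fR = Iα (with α = a/R) gives f = kMa.
These give a = g sinθ/(1+k) and the required friction f = kMg sinθ/(1+k).
The normal force is N = Mg cosθ, so μ_min = f/N = k tanθ/(1+k).
μ_min = 0.4 × tan35° / 1.4 ≈ 0.200.

μ_min ≈ 0.200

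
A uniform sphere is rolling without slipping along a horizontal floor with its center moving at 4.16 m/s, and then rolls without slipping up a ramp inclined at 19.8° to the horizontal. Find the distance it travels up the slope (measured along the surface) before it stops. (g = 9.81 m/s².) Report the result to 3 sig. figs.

d ≈ 3.65 m

Here I = (2/5)MR², so the shape factor k = I/(MR²) = 0.4.
The rolling condition ω = v/R makes the rotational term ½I(v/R)² = ½kMv², so KE_total = ½(1+k)Mv² = (7/10)Mv².
Setting this equal to Mgh gives the vertical rise h = (1+k)v₀²/(2g) = 1.4×4.16²/(2×9.81) = 1.235 m.
The distance along the slope is d = h/sinθ = 1.235/sin19.8° ≈ 3.65 m.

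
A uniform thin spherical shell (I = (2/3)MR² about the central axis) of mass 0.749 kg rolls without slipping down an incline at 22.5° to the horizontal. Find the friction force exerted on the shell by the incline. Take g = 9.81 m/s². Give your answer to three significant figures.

f ≈ 1.12 N

For this body I = (2/3)MR², i.e. k = I/(MR²) = 2/3.
Along the incline Mg sinθ − f = Ma, and torque about the center fR = Iα = kMR²(a/R) gives f = kMa.
Combining, a = g sinθ/(1+k) and f = kMa = kMg sinθ/(1+k).
f = (2/3) × 0.749 × 9.81 × sin22.5° / 1.667 ≈ 1.12 N.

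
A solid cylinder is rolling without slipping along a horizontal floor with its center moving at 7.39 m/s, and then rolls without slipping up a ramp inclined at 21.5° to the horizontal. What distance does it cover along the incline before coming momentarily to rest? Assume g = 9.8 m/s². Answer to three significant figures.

The moment of inertia is (1/2)MR², giving k ≡ I/(MR²) = 0.5.
Pure rolling means v = ωR; then KE = ½Mv² + ½I(v/R)² = ½(1+k)Mv² = (3/4)Mv².
Setting this equal to Mgh gives the vertical rise h = (1+k)v₀²/(2g) = 1.5×7.39²/(2×9.8) = 4.179 m.
Along the incline, d = h/sinθ = 4.179/sin21.5° ≈ 11.4 m.

d ≈ 11.4 m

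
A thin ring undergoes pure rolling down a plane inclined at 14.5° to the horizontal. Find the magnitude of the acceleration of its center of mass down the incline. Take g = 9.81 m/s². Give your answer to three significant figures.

The moment of inertia is MR², giving k ≡ I/(MR²) = 1.
Translational: Mg sinθ − f = Ma. Rotational about the CM: fR = Iα = kMRa, so f = kMa.
Eliminating f: Mg sinθ = (1+k)Ma, so a = g sinθ/(1+k) = 9.81 × sin14.5° / 2 ≈ 1.23 m/s².

a ≈ 1.23 m/s²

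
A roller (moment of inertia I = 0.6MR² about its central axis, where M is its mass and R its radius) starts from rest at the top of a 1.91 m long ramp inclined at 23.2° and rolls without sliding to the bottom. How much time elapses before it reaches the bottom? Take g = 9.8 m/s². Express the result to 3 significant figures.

The moment of inertia is 0.6MR², giving k ≡ I/(MR²) = 0.6.
Newton's second law down the slope: Mg sinθ − f = Ma. The torque equation fR = Iα (with α = a/R) gives f = kMa.
Hence a = g sinθ/(1+k) = 9.8×sin23.2°/1.6 = 2.413 m/s².
With constant a from rest, t = √(2L/a) = √(2·1.91/2.413) ≈ 1.26 s.

t ≈ 1.26 s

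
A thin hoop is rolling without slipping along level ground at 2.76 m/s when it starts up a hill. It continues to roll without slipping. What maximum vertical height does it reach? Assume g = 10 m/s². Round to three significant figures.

h ≈ 0.762 m

Here I = MR², so the shape factor k = I/(MR²) = 1.
Rolling without slipping gives ω = v/R, so the total kinetic energy is ½Mv² + ½Iω² = ½(1+k)Mv² = Mv².
All of this converts to potential energy at the highest point: Mv₀² = Mgh.
Thus h = (1+k)v₀²/(2g) = 2 × 2.76² / (2 × 10) ≈ 0.762 m.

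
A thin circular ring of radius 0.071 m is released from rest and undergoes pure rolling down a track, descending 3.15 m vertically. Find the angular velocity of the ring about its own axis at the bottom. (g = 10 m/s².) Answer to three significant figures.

ω ≈ 79.0 rad/s

For this body I = MR², i.e. k = I/(MR²) = 1.
Rolling without slipping gives ω = v/R, so the total kinetic energy is ½Mv² + ½Iω² = ½(1+k)Mv² = Mv².
Energy conservation Mgh = ½(1+k)Mv² gives v = √(2gh/(1+k)) = √(2 × 10 × 3.15 / 2) = 5.612 m/s.
Then ω = v/R = 5.612 / 0.071 ≈ 79.0 rad/s.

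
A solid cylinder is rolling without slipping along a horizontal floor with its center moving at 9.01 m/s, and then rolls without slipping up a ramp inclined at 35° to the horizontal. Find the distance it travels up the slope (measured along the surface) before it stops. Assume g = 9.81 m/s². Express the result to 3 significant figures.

d ≈ 10.8 m

The moment of inertia is (1/2)MR², giving k ≡ I/(MR²) = 0.5.
Rolling without slipping gives ω = v/R, so the total kinetic energy is ½Mv² + ½Iω² = ½(1+k)Mv² = (3/4)Mv².
Setting this equal to Mgh gives the vertical rise h = (1+k)v₀²/(2g) = 1.5×9.01²/(2×9.81) = 6.206 m.
The distance along the slope is d = h/sinθ = 6.206/sin35° ≈ 10.8 m.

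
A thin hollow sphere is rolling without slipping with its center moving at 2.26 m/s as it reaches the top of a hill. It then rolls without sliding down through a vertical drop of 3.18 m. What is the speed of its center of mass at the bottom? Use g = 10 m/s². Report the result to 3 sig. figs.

Here I = (2/3)MR², so the shape factor k = I/(MR²) = 2/3.
Since it rolls without slipping, ω = v/R and KE = ½Mv² + ½Iω² = ½(1+k)Mv² = (5/6)Mv².
Energy conservation: (5/6)Mv₀² + Mgh = (5/6)Mv², so v² = v₀² + 2gh/(1+k).
v = √(2.26² + 2×10×3.18/1.667) = √43.27 ≈ 6.58 m/s.

v ≈ 6.58 m/s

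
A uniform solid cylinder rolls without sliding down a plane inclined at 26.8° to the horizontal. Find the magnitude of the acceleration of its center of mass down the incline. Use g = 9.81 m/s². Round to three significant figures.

The moment of inertia is (1/2)MR², giving k ≡ I/(MR²) = 0.5.
Translational: Mg sinθ − f = Ma. Rotational about the CM: fR = Iα = kMRa, so f = kMa.
Eliminating f: Mg sinθ = (1+k)Ma, so a = g sinθ/(1+k) = 9.81 × sin26.8° / 1.5 ≈ 2.95 m/s².

a ≈ 2.95 m/s²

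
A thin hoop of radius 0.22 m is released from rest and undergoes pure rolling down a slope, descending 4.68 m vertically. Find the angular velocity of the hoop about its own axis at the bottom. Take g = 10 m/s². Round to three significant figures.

With I = MR², the ratio k = I/(MR²) is 1.
Rolling without slipping gives ω = v/R, so the total kinetic energy is ½Mv² + ½Iω² = ½(1+k)Mv² = Mv².
Energy conservation Mgh = ½(1+k)Mv² gives v = √(2gh/(1+k)) = √(2 × 10 × 4.68 / 2) = 6.841 m/s.
The angular speed follows from ω = v/R = 6.841/0.22 ≈ 31.1 rad/s.

ω ≈ 31.1 rad/s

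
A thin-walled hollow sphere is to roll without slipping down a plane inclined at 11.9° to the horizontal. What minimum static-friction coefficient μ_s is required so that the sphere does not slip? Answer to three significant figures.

The moment of inertia is (2/3)MR², giving k ≡ I/(MR²) = 2/3.
Newton's second law down the slope: Mg sinθ − f = Ma. The torque equation fR = Iα (with α = a/R) gives f = kMa.
These give a = g sinθ/(1+k) and the required friction f = kMg sinθ/(1+k).
The normal force is N = Mg cosθ, so μ_min = f/N = k tanθ/(1+k).
μ_min = (2/3) × tan11.9° / 1.667 ≈ 0.0843.

μ_min ≈ 0.0843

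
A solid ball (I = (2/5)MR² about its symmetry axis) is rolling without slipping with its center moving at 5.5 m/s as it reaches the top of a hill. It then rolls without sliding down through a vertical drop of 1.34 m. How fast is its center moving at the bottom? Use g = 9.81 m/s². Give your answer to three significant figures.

For this body I = (2/5)MR², i.e. k = I/(MR²) = 0.4.
The rolling condition ω = v/R makes the rotational term ½I(v/R)² = ½kMv², so KE_total = ½(1+k)Mv² = (7/10)Mv².
Energy conservation: (7/10)Mv₀² + Mgh = (7/10)Mv², so v² = v₀² + 2gh/(1+k).
v = √(5.5² + 2×9.81×1.34/1.4) = √49.03 ≈ 7.00 m/s.

v ≈ 7.00 m/s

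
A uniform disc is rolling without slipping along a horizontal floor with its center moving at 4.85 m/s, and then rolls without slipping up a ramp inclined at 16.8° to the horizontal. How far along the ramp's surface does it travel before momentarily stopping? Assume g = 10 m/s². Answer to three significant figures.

For this body I = (1/2)MR², i.e. k = I/(MR²) = 0.5.
Rolling without slipping gives ω = v/R, so the total kinetic energy is ½Mv² + ½Iω² = ½(1+k)Mv² = (3/4)Mv².
Setting this equal to Mgh gives the vertical rise h = (1+k)v₀²/(2g) = 1.5×4.85²/(2×10) = 1.764 m.
Along the incline, d = h/sinθ = 1.764/sin16.8° ≈ 6.10 m.

d ≈ 6.10 m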